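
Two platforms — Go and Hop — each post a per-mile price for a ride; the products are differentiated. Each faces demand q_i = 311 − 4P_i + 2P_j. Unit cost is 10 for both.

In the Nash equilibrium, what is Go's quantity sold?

Go's profit: π = (P_{Go} − 10)(311 − 4P_{Go} + 2P_{Hop}).
∂π/∂P_{Go} = 351 − 8P_{Go} + 2P_{Hop} = 0 ⇒ P_{Go} = 43.875 + 0.25P_{Hop}.
By symmetry P_{Hop} = P_{Go}; substituting into the reaction function, 0.75P_{Go} = 43.875 and P_{Go} = 58.5.
q_{Go} = 311 − 4·58.5 + 2·58.5 = 194.

194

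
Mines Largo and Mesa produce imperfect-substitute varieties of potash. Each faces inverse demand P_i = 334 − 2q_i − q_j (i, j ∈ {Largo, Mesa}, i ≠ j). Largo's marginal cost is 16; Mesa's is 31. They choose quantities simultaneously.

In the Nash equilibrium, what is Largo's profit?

Mine Largo's profit: π = q_{Largo}(334 − 2q_{Largo} − q_{Mesa}) − 16q_{Largo}.
∂π/∂q_{Largo} = 318 − 4q_{Largo} − q_{Mesa} = 0 ⇒ q_{Largo} = 79.5 − 0.25q_{Mesa}.
Similarly q_{Mesa} = 75.75 − 0.25q_{Largo}.
Solving the two reaction functions simultaneously: (1 − (−0.25)(−0.25))q_{Largo} = 79.5 − 0.25·75.75, so 0.9375q_{Largo} = 60.5625 and q_{Largo} = 64.6.
Then q_{Mesa} = 75.75 − 0.25·64.6 = 59.6.
P_{Largo} = 334 − 2·64.6 − 59.6 = 145.2.
Profit = (145.2 − 16)·64.6 = 8346.32.

8346.32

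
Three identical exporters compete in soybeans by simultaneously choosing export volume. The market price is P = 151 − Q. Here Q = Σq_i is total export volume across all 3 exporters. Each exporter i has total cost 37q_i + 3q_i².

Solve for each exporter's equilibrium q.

A representative exporter's profit is π_i = q_i(151 − Q) − 37q_i − 3q_i², with Q = q_i + Σ_{j≠i} q_j.
First-order condition: 114 − 8q_i − Σ_{j≠i} q_j = 0.
With identical exporters, set every q_j = q: then 114 − 8q − 2q = 0, i.e. q = 114/10 = 11.4.

11.4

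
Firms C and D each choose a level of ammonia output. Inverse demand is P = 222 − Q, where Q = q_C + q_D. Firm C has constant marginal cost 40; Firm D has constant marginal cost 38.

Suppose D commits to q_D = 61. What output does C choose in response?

60.5

Firm C's profit: π = q_C(222 − (q_C + q_D)) − 40q_C.
∂π/∂q_C = 182 − 2q_C − q_D = 0, so q_C = 91 − 0.5q_D.
At q_D = 61: q_C = 91 − 0.5·61 = 60.5.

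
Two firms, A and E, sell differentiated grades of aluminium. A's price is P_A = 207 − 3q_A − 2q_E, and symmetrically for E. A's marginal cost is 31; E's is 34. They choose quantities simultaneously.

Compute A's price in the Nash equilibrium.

97.5625

Firm A's profit: π = q_A(207 − 3q_A − 2q_E) − 31q_A.
∂π/∂q_A = 176 − 6q_A − 2q_E = 0 ⇒ q_A = 88/3 − (1/3)q_E.
Similarly q_E = 173/6 − (1/3)q_A.
Plugging q_E into A's best response: q_A = 88/3 − (1/3)(173/6 − (1/3)q_A) ⇒ (8/9)q_A = 355/18, so q_A = 22.1875.
Then q_E = 173/6 − (1/3)·22.1875 = 21.4375.
P_A = 207 − 3·22.1875 − 2·21.4375 = 97.5625.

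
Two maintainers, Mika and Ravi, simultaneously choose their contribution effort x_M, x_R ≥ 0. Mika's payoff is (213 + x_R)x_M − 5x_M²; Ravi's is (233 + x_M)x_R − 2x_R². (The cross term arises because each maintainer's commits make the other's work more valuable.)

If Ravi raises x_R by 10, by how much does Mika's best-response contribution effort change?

1

Expanding Mika's payoff: 213x_M + x_Rx_M − 5x_M².
∂π/∂x_M = 213 + x_R − 10x_M = 0, so x_M = 21.3 + 0.1x_R.
The reaction-function slope is 0.1, so a 10-unit rise in x_R moves x_M by 0.1 × 10 = 1. Mika's best response rises — the actions are strategic complements.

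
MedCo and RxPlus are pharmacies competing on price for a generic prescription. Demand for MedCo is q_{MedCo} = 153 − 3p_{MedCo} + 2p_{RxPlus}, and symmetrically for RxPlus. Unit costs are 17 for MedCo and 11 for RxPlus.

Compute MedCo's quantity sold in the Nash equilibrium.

MedCo's profit: π = (p_{MedCo} − 17)(153 − 3p_{MedCo} + 2p_{RxPlus}).
∂π/∂p_{MedCo} = 204 − 6p_{MedCo} + 2p_{RxPlus} = 0 ⇒ p_{MedCo} = 34 + (1/3)p_{RxPlus}.
Similarly p_{RxPlus} = 31 + (1/3)p_{MedCo}.
Plugging p_{RxPlus} into MedCo's best response: p_{MedCo} = 34 + (1/3)(31 + (1/3)p_{MedCo}) ⇒ (8/9)p_{MedCo} = 133/3, so p_{MedCo} = 49.875.
Then p_{RxPlus} = 31 + (1/3)·49.875 = 47.625.
q_{MedCo} = 153 − 3·49.875 + 2·47.625 = 98.625.

98.625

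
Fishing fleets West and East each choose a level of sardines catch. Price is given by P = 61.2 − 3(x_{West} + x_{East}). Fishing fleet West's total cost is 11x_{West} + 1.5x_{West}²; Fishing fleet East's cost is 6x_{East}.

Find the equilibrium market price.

Fishing fleet West's profit: π = x_{West}(61.2 − 3(x_{West} + x_{East})) − 11x_{West} − 1.5x_{West}².
∂π/∂x_{West} = 50.2 − 9x_{West} − 3x_{East} = 0, so x_{West} = 251/45 − (1/3)x_{East}.
For East: ∂π/∂x_{East} = 55.2 − 6x_{East} − 3x_{West} = 0 ⇒ x_{East} = 9.2 − 0.5x_{West}.
Substituting the second reaction function into the first: x_{West} = 251/45 − (1/3)(9.2 − 0.5x_{West}), which gives (5/6)x_{West} = 113/45 ⇒ x_{West} = 226/75.
Then x_{East} = 9.2 − 0.5·(226/75) = 577/75.
Equilibrium price: P = 61.2 − 3·(803/75) = 29.08.

29.08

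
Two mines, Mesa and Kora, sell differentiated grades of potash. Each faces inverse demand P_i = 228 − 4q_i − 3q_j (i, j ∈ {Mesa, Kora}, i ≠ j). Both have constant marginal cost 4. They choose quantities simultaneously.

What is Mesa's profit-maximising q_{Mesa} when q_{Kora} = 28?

Mine Mesa's profit: π = q_{Mesa}(228 − 4q_{Mesa} − 3q_{Kora}) − 4q_{Mesa}.
∂π/∂q_{Mesa} = 224 − 8q_{Mesa} − 3q_{Kora} = 0 ⇒ q_{Mesa} = 28 − 0.375q_{Kora}.
At q_{Kora} = 28: q_{Mesa} = 28 − 0.375·28 = 17.5.

17.5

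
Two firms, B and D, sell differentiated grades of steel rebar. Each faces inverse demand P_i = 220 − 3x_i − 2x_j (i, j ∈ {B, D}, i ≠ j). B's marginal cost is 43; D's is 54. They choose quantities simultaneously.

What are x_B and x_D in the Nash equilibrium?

22.8125, 20.0625

Firm B's profit: π = x_B(220 − 3x_B − 2x_D) − 43x_B.
∂π/∂x_B = 177 − 6x_B − 2x_D = 0 ⇒ x_B = 29.5 − (1/3)x_D.
Similarly x_D = 83/3 − (1/3)x_B.
Plugging x_D into B's best response: x_B = 29.5 − (1/3)(83/3 − (1/3)x_B) ⇒ (8/9)x_B = 365/18, so x_B = 22.8125.
Then x_D = 83/3 − (1/3)·22.8125 = 20.0625.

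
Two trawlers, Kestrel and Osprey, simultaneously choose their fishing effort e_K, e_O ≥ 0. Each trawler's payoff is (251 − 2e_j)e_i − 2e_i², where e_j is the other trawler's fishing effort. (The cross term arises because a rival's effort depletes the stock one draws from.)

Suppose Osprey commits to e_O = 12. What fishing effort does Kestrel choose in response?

Kestrel's payoff is (251 − 2e_O)e_K − 2e_K².
∂π/∂e_K = 251 − 2e_O − 4e_K = 0, so e_K = 62.75 − 0.5e_O.
At e_O = 12: e_K = 62.75 − 0.5·12 = 56.75.

56.75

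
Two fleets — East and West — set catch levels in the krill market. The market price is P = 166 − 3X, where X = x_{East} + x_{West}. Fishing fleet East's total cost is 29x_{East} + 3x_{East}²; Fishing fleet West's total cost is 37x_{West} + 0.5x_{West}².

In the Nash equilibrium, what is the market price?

Fishing fleet East's profit: π = x_{East}(166 − 3(x_{East} + x_{West})) − 29x_{East} − 3x_{East}².
∂π/∂x_{East} = 137 − 12x_{East} − 3x_{West} = 0, so x_{East} = 137/12 − 0.25x_{West}.
For West: ∂π/∂x_{West} = 129 − 7x_{West} − 3x_{East} = 0 ⇒ x_{West} = 129/7 − (3/7)x_{East}.
Plugging x_{West} into East's best response: x_{East} = 137/12 − 0.25(129/7 − (3/7)x_{East}) ⇒ (25/28)x_{East} = 143/21, so x_{East} = 572/75.
Then x_{West} = 129/7 − (3/7)·(572/75) = 15.16.
Equilibrium price: P = 166 − 3·(1709/75) = 97.64.

97.64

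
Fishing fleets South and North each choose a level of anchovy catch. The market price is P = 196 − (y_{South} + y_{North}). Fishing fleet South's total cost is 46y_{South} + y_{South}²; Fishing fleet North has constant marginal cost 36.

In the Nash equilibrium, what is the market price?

Fishing fleet South's profit: π = y_{South}(196 − (y_{South} + y_{North})) − 46y_{South} − y_{South}².
∂π/∂y_{South} = 150 − 4y_{South} − y_{North} = 0, so y_{South} = 37.5 − 0.25y_{North}.
For North: ∂π/∂y_{North} = 160 − 2y_{North} − y_{South} = 0 ⇒ y_{North} = 80 − 0.5y_{South}.
Plugging y_{North} into South's best response: y_{South} = 37.5 − 0.25(80 − 0.5y_{South}) ⇒ 0.875y_{South} = 17.5, so y_{South} = 20.
Then y_{North} = 80 − 0.5·20 = 70.
Equilibrium price: P = 196 − 90 = 106.

106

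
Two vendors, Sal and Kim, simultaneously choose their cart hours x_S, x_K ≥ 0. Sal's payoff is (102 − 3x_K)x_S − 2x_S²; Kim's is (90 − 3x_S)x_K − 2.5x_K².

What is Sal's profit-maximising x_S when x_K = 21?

9.75

Expanding Sal's payoff: 102x_S − 3x_Kx_S − 2x_S².
∂π/∂x_S = 102 − 3x_K − 4x_S = 0, so x_S = 25.5 − 0.75x_K.
At x_K = 21: x_S = 25.5 − 0.75·21 = 9.75.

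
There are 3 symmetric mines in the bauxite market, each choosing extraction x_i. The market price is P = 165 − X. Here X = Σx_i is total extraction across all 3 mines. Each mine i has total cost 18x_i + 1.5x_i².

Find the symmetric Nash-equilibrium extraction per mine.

21

A representative mine's profit is π_i = x_i(165 − X) − 18x_i − 1.5x_i², with X = x_i + Σ_{j≠i} x_j.
First-order condition: 147 − 5x_i − Σ_{j≠i} x_j = 0.
With identical mines, set every x_j = x: then 147 − 5x − 2x = 0, i.e. x = 147/7 = 21.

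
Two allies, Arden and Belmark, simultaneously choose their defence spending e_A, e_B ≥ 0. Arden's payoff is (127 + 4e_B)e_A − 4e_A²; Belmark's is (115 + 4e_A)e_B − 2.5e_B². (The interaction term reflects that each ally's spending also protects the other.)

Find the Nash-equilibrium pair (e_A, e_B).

Expanding Arden's payoff: 127e_A + 4e_Be_A − 4e_A².
∂π/∂e_A = 127 + 4e_B − 8e_A = 0, so e_A = 15.875 + 0.5e_B.
Likewise for Belmark: e_B = 23 + 0.8e_A.
Substituting the second reaction function into the first: e_A = 15.875 + 0.5(23 + 0.8e_A), which gives 0.6e_A = 27.375 ⇒ e_A = 45.625.
Then e_B = 23 + 0.8·45.625 = 59.5.

45.625, 59.5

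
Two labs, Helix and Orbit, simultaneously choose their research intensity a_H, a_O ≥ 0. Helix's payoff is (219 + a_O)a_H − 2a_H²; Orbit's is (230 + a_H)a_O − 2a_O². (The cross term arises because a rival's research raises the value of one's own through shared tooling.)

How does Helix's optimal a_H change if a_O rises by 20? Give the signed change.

5

Expanding Helix's payoff: 219a_H + a_Oa_H − 2a_H².
∂π/∂a_H = 219 + a_O − 4a_H = 0, so a_H = 54.75 + 0.25a_O.
The reaction-function slope is 0.25, so a 20-unit rise in a_O moves a_H by 0.25 × 20 = 5. Helix's best response rises — the actions are strategic complements.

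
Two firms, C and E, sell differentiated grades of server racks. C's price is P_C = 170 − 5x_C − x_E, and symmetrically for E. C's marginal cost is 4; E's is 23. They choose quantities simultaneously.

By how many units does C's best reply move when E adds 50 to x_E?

-5

Firm C's profit: π = x_C(170 − 5x_C − x_E) − 4x_C.
∂π/∂x_C = 166 − 10x_C − x_E = 0 ⇒ x_C = 16.6 − 0.1x_E.
The reaction-function slope is −0.1, so a 50-unit rise in x_E moves x_C by −0.1 × 50 = −5. C's best response falls — the actions are strategic substitutes.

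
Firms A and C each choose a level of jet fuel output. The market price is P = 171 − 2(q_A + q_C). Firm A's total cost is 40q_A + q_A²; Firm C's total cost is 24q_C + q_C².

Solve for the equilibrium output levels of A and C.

15.375, 19.375

Firm A's profit: π = q_A(171 − 2(q_A + q_C)) − 40q_A − q_A².
∂π/∂q_A = 131 − 6q_A − 2q_C = 0, so q_A = 131/6 − (1/3)q_C.
By the same steps for C: q_C = 24.5 − (1/3)q_A.
Plugging q_C into A's best response: q_A = 131/6 − (1/3)(24.5 − (1/3)q_A) ⇒ (8/9)q_A = 41/3, so q_A = 15.375.
Then q_C = 24.5 − (1/3)·15.375 = 19.375.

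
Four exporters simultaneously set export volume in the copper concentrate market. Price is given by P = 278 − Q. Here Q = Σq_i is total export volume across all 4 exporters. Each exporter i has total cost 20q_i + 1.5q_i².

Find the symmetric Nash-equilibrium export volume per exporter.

A representative exporter's profit is π_i = q_i(278 − Q) − 20q_i − 1.5q_i², with Q = q_i + Σ_{j≠i} q_j.
First-order condition: 258 − 5q_i − Σ_{j≠i} q_j = 0.
With identical exporters, set every q_j = q: then 258 − 5q − 3q = 0, i.e. q = 258/8 = 32.25.

32.25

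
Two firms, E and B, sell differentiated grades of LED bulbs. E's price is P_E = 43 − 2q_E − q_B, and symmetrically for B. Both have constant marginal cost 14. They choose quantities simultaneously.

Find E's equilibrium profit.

Firm E's profit: π = q_E(43 − 2q_E − q_B) − 14q_E.
∂π/∂q_E = 29 − 4q_E − q_B = 0 ⇒ q_E = 7.25 − 0.25q_B.
By symmetry q_B = q_E; substituting into the reaction function, 1.25q_E = 7.25 and q_E = 5.8.
P_E = 43 − 2·5.8 − 5.8 = 25.6.
Profit = (25.6 − 14)·5.8 = 67.28.

67.28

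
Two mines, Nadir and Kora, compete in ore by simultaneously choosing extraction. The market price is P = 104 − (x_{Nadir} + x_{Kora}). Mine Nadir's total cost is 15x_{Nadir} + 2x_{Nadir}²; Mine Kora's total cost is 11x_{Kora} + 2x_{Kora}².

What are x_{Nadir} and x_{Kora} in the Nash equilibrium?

12.6, 13.4

Mine Nadir's profit: π = x_{Nadir}(104 − (x_{Nadir} + x_{Kora})) − 15x_{Nadir} − 2x_{Nadir}².
∂π/∂x_{Nadir} = 89 − 6x_{Nadir} − x_{Kora} = 0, so x_{Nadir} = 89/6 − (1/6)x_{Kora}.
By the same steps for Kora: x_{Kora} = 15.5 − (1/6)x_{Nadir}.
Substituting the second reaction function into the first: x_{Nadir} = 89/6 − (1/6)(15.5 − (1/6)x_{Nadir}), which gives (35/36)x_{Nadir} = 12.25 ⇒ x_{Nadir} = 12.6.
Then x_{Kora} = 15.5 − (1/6)·12.6 = 13.4.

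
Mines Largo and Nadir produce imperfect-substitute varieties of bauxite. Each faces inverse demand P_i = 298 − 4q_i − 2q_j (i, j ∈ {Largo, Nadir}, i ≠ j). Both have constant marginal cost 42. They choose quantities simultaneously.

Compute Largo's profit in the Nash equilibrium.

2621.44

Mine Largo's profit: π = q_{Largo}(298 − 4q_{Largo} − 2q_{Nadir}) − 42q_{Largo}.
∂π/∂q_{Largo} = 256 − 8q_{Largo} − 2q_{Nadir} = 0 ⇒ q_{Largo} = 32 − 0.25q_{Nadir}.
The game is symmetric, so in equilibrium q_{Nadir} = q_{Largo}: the reaction function gives 1.25q_{Largo} = 32, hence q_{Largo} = 25.6.
P_{Largo} = 298 − 4·25.6 − 2·25.6 = 144.4.
Profit = (144.4 − 42)·25.6 = 2621.44.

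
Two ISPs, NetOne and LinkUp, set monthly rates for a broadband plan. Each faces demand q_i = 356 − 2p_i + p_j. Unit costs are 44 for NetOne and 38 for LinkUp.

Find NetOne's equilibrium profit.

NetOne's profit: π = (p_{NetOne} − 44)(356 − 2p_{NetOne} + p_{LinkUp}).
∂π/∂p_{NetOne} = 444 − 4p_{NetOne} + p_{LinkUp} = 0 ⇒ p_{NetOne} = 111 + 0.25p_{LinkUp}.
Similarly p_{LinkUp} = 108 + 0.25p_{NetOne}.
Plugging p_{LinkUp} into NetOne's best response: p_{NetOne} = 111 + 0.25(108 + 0.25p_{NetOne}) ⇒ 0.9375p_{NetOne} = 138, so p_{NetOne} = 147.2.
Then p_{LinkUp} = 108 + 0.25·147.2 = 144.8.
q_{NetOne} = 356 − 2·147.2 + 144.8 = 206.4.
Profit = (147.2 − 44)·206.4 = 21300.48.

21300.48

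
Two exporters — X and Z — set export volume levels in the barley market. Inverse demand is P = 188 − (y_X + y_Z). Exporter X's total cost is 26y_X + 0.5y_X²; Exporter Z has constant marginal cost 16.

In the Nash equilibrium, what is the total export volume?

101.2

Exporter X's profit: π = y_X(188 − (y_X + y_Z)) − 26y_X − 0.5y_X².
∂π/∂y_X = 162 − 3y_X − y_Z = 0, so y_X = 54 − (1/3)y_Z.
For Z: ∂π/∂y_Z = 172 − 2y_Z − y_X = 0 ⇒ y_Z = 86 − 0.5y_X.
Solving the two reaction functions simultaneously: (1 − (−1/3)(−0.5))y_X = 54 − (1/3)·86, so (5/6)y_X = 76/3 and y_X = 30.4.
Then y_Z = 86 − 0.5·30.4 = 70.8.
Total export volume: 30.4 + 70.8 = 101.2.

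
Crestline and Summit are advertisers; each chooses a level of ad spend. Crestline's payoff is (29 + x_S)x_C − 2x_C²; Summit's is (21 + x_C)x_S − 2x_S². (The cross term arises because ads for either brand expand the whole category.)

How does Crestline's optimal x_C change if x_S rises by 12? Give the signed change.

3

Expanding Crestline's payoff: 29x_C + x_Sx_C − 2x_C².
∂π/∂x_C = 29 + x_S − 4x_C = 0, so x_C = 7.25 + 0.25x_S.
The reaction-function slope is 0.25, so a 12-unit rise in x_S moves x_C by 0.25 × 12 = 3. Crestline's best response rises — the actions are strategic complements.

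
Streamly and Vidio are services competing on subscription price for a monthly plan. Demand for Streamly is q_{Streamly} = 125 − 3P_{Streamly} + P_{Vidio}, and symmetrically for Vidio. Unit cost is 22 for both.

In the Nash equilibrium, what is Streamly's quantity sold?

48.6

Streamly's profit: π = (P_{Streamly} − 22)(125 − 3P_{Streamly} + P_{Vidio}).
∂π/∂P_{Streamly} = 191 − 6P_{Streamly} + P_{Vidio} = 0 ⇒ P_{Streamly} = 191/6 + (1/6)P_{Vidio}.
By symmetry P_{Vidio} = P_{Streamly}; substituting into the reaction function, (5/6)P_{Streamly} = 191/6 and P_{Streamly} = 38.2.
q_{Streamly} = 125 − 3·38.2 + 38.2 = 48.6.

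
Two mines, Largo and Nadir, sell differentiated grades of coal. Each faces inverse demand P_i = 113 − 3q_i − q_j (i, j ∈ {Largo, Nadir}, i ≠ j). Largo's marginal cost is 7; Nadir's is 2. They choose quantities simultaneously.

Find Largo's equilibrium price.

52

Mine Largo's profit: π = q_{Largo}(113 − 3q_{Largo} − q_{Nadir}) − 7q_{Largo}.
∂π/∂q_{Largo} = 106 − 6q_{Largo} − q_{Nadir} = 0 ⇒ q_{Largo} = 53/3 − (1/6)q_{Nadir}.
Similarly q_{Nadir} = 18.5 − (1/6)q_{Largo}.
Solving the two reaction functions simultaneously: (1 − (−1/6)(−1/6))q_{Largo} = 53/3 − (1/6)·18.5, so (35/36)q_{Largo} = 175/12 and q_{Largo} = 15.
Then q_{Nadir} = 18.5 − (1/6)·15 = 16.
P_{Largo} = 113 − 3·15 − 16 = 52.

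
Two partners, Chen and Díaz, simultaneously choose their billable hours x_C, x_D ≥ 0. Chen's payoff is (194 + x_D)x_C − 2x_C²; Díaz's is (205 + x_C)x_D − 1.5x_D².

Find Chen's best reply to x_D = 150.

Expanding Chen's payoff: 194x_C + x_Dx_C − 2x_C².
∂π/∂x_C = 194 + x_D − 4x_C = 0, so x_C = 48.5 + 0.25x_D.
At x_D = 150: x_C = 48.5 + 0.25·150 = 86.

86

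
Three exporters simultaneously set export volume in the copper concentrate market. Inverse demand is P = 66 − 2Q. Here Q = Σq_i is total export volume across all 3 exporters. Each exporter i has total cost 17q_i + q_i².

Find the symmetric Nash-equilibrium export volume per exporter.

A representative exporter's profit is π_i = q_i(66 − 2Q) − 17q_i − q_i², with Q = q_i + Σ_{j≠i} q_j.
First-order condition: 49 − 6q_i − 2Σ_{j≠i} q_j = 0.
In a symmetric equilibrium every exporter chooses the same q, so Σ_{j≠i} q_j = 2q. The condition becomes 49 − 10q = 0, giving q = 49/10 = 4.9.

4.9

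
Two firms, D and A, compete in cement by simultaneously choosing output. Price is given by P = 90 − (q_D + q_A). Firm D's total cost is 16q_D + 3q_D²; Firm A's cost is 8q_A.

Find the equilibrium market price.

Firm D's profit: π = q_D(90 − (q_D + q_A)) − 16q_D − 3q_D².
∂π/∂q_D = 74 − 8q_D − q_A = 0, so q_D = 9.25 − 0.125q_A.
For A: ∂π/∂q_A = 82 − 2q_A − q_D = 0 ⇒ q_A = 41 − 0.5q_D.
Plugging q_A into D's best response: q_D = 9.25 − 0.125(41 − 0.5q_D) ⇒ 0.9375q_D = 4.125, so q_D = 4.4.
Then q_A = 41 − 0.5·4.4 = 38.8.
Equilibrium price: P = 90 − 43.2 = 46.8.

46.8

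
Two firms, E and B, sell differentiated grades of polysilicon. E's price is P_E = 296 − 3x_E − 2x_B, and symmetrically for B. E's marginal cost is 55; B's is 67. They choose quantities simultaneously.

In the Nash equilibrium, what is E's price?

147.625

Firm E's profit: π = x_E(296 − 3x_E − 2x_B) − 55x_E.
∂π/∂x_E = 241 − 6x_E − 2x_B = 0 ⇒ x_E = 241/6 − (1/3)x_B.
Similarly x_B = 229/6 − (1/3)x_E.
Solving the two reaction functions simultaneously: (1 − (−1/3)(−1/3))x_E = 241/6 − (1/3)·(229/6), so (8/9)x_E = 247/9 and x_E = 30.875.
Then x_B = 229/6 − (1/3)·30.875 = 27.875.
P_E = 296 − 3·30.875 − 2·27.875 = 147.625.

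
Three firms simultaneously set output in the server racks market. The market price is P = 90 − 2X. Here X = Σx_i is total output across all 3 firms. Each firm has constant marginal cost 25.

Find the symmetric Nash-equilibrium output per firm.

A representative firm's profit is π_i = x_i(90 − 2X) − 25x_i, with X = x_i + Σ_{j≠i} x_j.
First-order condition: 65 − 4x_i − 2Σ_{j≠i} x_j = 0.
In a symmetric equilibrium every firm chooses the same x, so Σ_{j≠i} x_j = 2x. The condition becomes 65 − 8x = 0, giving x = 65/8 = 8.125.

8.125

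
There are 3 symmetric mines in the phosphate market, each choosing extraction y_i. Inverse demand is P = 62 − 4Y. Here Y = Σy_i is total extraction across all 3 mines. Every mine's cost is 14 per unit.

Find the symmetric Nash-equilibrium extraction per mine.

A representative mine's profit is π_i = y_i(62 − 4Y) − 14y_i, with Y = y_i + Σ_{j≠i} y_j.
First-order condition: 48 − 8y_i − 4Σ_{j≠i} y_j = 0.
Imposing symmetry (y_j = y for all j) turns Σ_{j≠i} y_j into 2y, so 48 = 16y and y = 3.

3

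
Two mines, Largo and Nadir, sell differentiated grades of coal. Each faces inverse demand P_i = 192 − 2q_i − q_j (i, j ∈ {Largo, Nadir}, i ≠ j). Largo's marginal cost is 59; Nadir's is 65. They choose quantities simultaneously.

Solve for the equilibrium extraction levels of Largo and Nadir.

27, 25

Mine Largo's profit: π = q_{Largo}(192 − 2q_{Largo} − q_{Nadir}) − 59q_{Largo}.
∂π/∂q_{Largo} = 133 − 4q_{Largo} − q_{Nadir} = 0 ⇒ q_{Largo} = 33.25 − 0.25q_{Nadir}.
Similarly q_{Nadir} = 31.75 − 0.25q_{Largo}.
Solving the two reaction functions simultaneously: (1 − (−0.25)(−0.25))q_{Largo} = 33.25 − 0.25·31.75, so 0.9375q_{Largo} = 25.3125 and q_{Largo} = 27.
Then q_{Nadir} = 31.75 − 0.25·27 = 25.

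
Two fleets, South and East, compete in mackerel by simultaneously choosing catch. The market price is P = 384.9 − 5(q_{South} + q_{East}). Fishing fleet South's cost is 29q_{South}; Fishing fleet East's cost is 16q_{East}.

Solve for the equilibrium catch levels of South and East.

22.86, 25.46

Fishing fleet South's profit: π = q_{South}(384.9 − 5(q_{South} + q_{East})) − 29q_{South}.
∂π/∂q_{South} = 355.9 − 10q_{South} − 5q_{East} = 0, so q_{South} = 35.59 − 0.5q_{East}.
By the same steps for East: q_{East} = 36.89 − 0.5q_{South}.
Plugging q_{East} into South's best response: q_{South} = 35.59 − 0.5(36.89 − 0.5q_{South}) ⇒ 0.75q_{South} = 17.145, so q_{South} = 22.86.
Then q_{East} = 36.89 − 0.5·22.86 = 25.46.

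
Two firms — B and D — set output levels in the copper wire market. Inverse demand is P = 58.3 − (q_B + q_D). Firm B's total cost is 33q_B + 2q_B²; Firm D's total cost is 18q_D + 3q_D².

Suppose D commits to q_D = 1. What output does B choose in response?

Firm B's profit: π = q_B(58.3 − (q_B + q_D)) − 33q_B − 2q_B².
∂π/∂q_B = 25.3 − 6q_B − q_D = 0, so q_B = 253/60 − (1/6)q_D.
At q_D = 1: q_B = 253/60 − (1/6)·1 = 4.05.

4.05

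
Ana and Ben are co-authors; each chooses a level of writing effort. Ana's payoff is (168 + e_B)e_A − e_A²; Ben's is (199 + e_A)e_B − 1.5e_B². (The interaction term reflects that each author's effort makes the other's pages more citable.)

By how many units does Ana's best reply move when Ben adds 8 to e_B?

Expanding Ana's payoff: 168e_A + e_Be_A − e_A².
∂π/∂e_A = 168 + e_B − 2e_A = 0, so e_A = 84 + 0.5e_B.
The reaction-function slope is 0.5, so an 8-unit rise in e_B moves e_A by 0.5 × 8 = 4. Ana's best response rises — the actions are strategic complements.

4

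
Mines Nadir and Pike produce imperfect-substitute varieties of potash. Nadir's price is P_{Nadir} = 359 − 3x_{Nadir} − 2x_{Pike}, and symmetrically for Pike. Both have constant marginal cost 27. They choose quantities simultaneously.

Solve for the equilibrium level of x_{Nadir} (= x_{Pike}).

41.5

Mine Nadir's profit: π = x_{Nadir}(359 − 3x_{Nadir} − 2x_{Pike}) − 27x_{Nadir}.
∂π/∂x_{Nadir} = 332 − 6x_{Nadir} − 2x_{Pike} = 0 ⇒ x_{Nadir} = 166/3 − (1/3)x_{Pike}.
Setting x_{Nadir} = x_{Pike} in the reaction function: x_{Nadir} = 166/3 − (1/3)x_{Nadir}, so x_{Nadir} = (166/3) / (4/3) = 41.5.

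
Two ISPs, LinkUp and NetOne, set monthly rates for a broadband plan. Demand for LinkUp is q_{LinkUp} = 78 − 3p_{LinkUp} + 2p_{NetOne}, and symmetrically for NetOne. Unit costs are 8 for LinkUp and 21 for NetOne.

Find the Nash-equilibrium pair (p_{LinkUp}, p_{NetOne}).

27.9375, 32.8125

LinkUp's profit: π = (p_{LinkUp} − 8)(78 − 3p_{LinkUp} + 2p_{NetOne}).
∂π/∂p_{LinkUp} = 102 − 6p_{LinkUp} + 2p_{NetOne} = 0 ⇒ p_{LinkUp} = 17 + (1/3)p_{NetOne}.
Similarly p_{NetOne} = 23.5 + (1/3)p_{LinkUp}.
Solving the two reaction functions simultaneously: (1 − (1/3)(1/3))p_{LinkUp} = 17 + (1/3)·23.5, so (8/9)p_{LinkUp} = 149/6 and p_{LinkUp} = 27.9375.
Then p_{NetOne} = 23.5 + (1/3)·27.9375 = 32.8125.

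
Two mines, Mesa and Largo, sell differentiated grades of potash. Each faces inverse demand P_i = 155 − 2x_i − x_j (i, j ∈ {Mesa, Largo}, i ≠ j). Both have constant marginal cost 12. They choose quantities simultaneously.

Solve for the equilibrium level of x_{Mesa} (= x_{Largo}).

Mine Mesa's profit: π = x_{Mesa}(155 − 2x_{Mesa} − x_{Largo}) − 12x_{Mesa}.
∂π/∂x_{Mesa} = 143 − 4x_{Mesa} − x_{Largo} = 0 ⇒ x_{Mesa} = 35.75 − 0.25x_{Largo}.
Setting x_{Mesa} = x_{Largo} in the reaction function: x_{Mesa} = 35.75 − 0.25x_{Mesa}, so x_{Mesa} = 35.75 / 1.25 = 28.6.

28.6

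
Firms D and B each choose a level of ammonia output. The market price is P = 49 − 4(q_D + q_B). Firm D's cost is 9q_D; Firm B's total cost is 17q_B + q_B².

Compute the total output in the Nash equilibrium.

5.75

Firm D's profit: π = q_D(49 − 4(q_D + q_B)) − 9q_D.
∂π/∂q_D = 40 − 8q_D − 4q_B = 0, so q_D = 5 − 0.5q_B.
For B: ∂π/∂q_B = 32 − 10q_B − 4q_D = 0 ⇒ q_B = 3.2 − 0.4q_D.
Solving the two reaction functions simultaneously: (1 − (−0.5)(−0.4))q_D = 5 − 0.5·3.2, so 0.8q_D = 3.4 and q_D = 4.25.
Then q_B = 3.2 − 0.4·4.25 = 1.5.
Total output: 4.25 + 1.5 = 5.75.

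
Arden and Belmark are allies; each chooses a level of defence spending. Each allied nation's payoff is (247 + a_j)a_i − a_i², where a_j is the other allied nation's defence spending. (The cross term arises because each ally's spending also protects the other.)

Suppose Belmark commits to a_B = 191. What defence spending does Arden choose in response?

219

Arden's payoff is (247 + a_B)a_A − a_A².
∂π/∂a_A = 247 + a_B − 2a_A = 0, so a_A = 123.5 + 0.5a_B.
At a_B = 191: a_A = 123.5 + 0.5·191 = 219.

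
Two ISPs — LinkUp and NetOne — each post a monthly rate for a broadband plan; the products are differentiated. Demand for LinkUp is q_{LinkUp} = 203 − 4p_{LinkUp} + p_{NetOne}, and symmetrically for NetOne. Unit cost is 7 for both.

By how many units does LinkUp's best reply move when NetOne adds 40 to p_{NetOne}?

5

LinkUp's profit: π = (p_{LinkUp} − 7)(203 − 4p_{LinkUp} + p_{NetOne}).
∂π/∂p_{LinkUp} = 231 − 8p_{LinkUp} + p_{NetOne} = 0 ⇒ p_{LinkUp} = 28.875 + 0.125p_{NetOne}.
The reaction-function slope is 0.125, so a 40-unit rise in p_{NetOne} moves p_{LinkUp} by 0.125 × 40 = 5. LinkUp's best response rises — the actions are strategic complements.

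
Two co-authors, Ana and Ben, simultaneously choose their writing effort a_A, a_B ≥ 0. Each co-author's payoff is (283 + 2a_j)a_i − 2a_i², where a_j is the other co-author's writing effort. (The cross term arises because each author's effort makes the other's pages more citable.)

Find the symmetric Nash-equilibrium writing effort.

Ana's payoff is (283 + 2a_B)a_A − 2a_A².
∂π/∂a_A = 283 + 2a_B − 4a_A = 0, so a_A = 70.75 + 0.5a_B.
The game is symmetric, so in equilibrium a_B = a_A: the reaction function gives 0.5a_A = 70.75, hence a_A = 141.5.

141.5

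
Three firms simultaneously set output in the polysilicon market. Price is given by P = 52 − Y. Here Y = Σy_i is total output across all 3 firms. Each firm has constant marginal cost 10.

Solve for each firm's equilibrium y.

A representative firm's profit is π_i = y_i(52 − Y) − 10y_i, with Y = y_i + Σ_{j≠i} y_j.
First-order condition: 42 − 2y_i − Σ_{j≠i} y_j = 0.
In a symmetric equilibrium every firm chooses the same y, so Σ_{j≠i} y_j = 2y. The condition becomes 42 − 4y = 0, giving y = 42/4 = 10.5.

10.5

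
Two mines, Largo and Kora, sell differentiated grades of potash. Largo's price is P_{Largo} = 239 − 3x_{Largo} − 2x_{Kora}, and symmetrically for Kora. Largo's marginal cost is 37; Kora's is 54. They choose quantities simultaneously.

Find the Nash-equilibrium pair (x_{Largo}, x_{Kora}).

Mine Largo's profit: π = x_{Largo}(239 − 3x_{Largo} − 2x_{Kora}) − 37x_{Largo}.
∂π/∂x_{Largo} = 202 − 6x_{Largo} − 2x_{Kora} = 0 ⇒ x_{Largo} = 101/3 − (1/3)x_{Kora}.
Similarly x_{Kora} = 185/6 − (1/3)x_{Largo}.
Plugging x_{Kora} into Largo's best response: x_{Largo} = 101/3 − (1/3)(185/6 − (1/3)x_{Largo}) ⇒ (8/9)x_{Largo} = 421/18, so x_{Largo} = 26.3125.
Then x_{Kora} = 185/6 − (1/3)·26.3125 = 22.0625.

26.3125, 22.0625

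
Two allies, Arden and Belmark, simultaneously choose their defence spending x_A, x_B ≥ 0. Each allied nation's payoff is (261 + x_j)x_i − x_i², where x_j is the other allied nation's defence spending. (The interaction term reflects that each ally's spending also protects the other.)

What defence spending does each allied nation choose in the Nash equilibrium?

Arden's payoff is (261 + x_B)x_A − x_A².
∂π/∂x_A = 261 + x_B − 2x_A = 0, so x_A = 130.5 + 0.5x_B.
By symmetry x_B = x_A; substituting into the reaction function, 0.5x_A = 130.5 and x_A = 261.

261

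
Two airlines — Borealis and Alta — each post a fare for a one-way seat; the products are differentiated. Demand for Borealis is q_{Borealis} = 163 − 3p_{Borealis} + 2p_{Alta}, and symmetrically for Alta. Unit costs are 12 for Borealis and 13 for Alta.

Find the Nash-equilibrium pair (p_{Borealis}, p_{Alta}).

Borealis's profit: π = (p_{Borealis} − 12)(163 − 3p_{Borealis} + 2p_{Alta}).
∂π/∂p_{Borealis} = 199 − 6p_{Borealis} + 2p_{Alta} = 0 ⇒ p_{Borealis} = 199/6 + (1/3)p_{Alta}.
Similarly p_{Alta} = 101/3 + (1/3)p_{Borealis}.
Substituting the second reaction function into the first: p_{Borealis} = 199/6 + (1/3)(101/3 + (1/3)p_{Borealis}), which gives (8/9)p_{Borealis} = 799/18 ⇒ p_{Borealis} = 49.9375.
Then p_{Alta} = 101/3 + (1/3)·49.9375 = 50.3125.

49.9375, 50.3125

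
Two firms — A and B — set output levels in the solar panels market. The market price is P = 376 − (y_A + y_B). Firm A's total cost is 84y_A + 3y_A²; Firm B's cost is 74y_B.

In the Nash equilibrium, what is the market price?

215.6

Firm A's profit: π = y_A(376 − (y_A + y_B)) − 84y_A − 3y_A².
∂π/∂y_A = 292 − 8y_A − y_B = 0, so y_A = 36.5 − 0.125y_B.
For B: ∂π/∂y_B = 302 − 2y_B − y_A = 0 ⇒ y_B = 151 − 0.5y_A.
Plugging y_B into A's best response: y_A = 36.5 − 0.125(151 − 0.5y_A) ⇒ 0.9375y_A = 17.625, so y_A = 18.8.
Then y_B = 151 − 0.5·18.8 = 141.6.
Equilibrium price: P = 376 − 160.4 = 215.6.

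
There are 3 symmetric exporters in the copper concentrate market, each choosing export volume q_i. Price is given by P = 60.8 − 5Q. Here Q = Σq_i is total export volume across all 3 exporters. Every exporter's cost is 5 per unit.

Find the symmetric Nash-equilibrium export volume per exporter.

2.79

A representative exporter's profit is π_i = q_i(60.8 − 5Q) − 5q_i, with Q = q_i + Σ_{j≠i} q_j.
First-order condition: 55.8 − 10q_i − 5Σ_{j≠i} q_j = 0.
Imposing symmetry (q_j = q for all j) turns Σ_{j≠i} q_j into 2q, so 55.8 = 20q and q = 2.79.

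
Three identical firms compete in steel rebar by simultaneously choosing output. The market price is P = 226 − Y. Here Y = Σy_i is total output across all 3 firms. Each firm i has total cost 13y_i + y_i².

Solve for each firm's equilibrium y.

35.5

A representative firm's profit is π_i = y_i(226 − Y) − 13y_i − y_i², with Y = y_i + Σ_{j≠i} y_j.
First-order condition: 213 − 4y_i − Σ_{j≠i} y_j = 0.
With identical firms, set every y_j = y: then 213 − 4y − 2y = 0, i.e. y = 213/6 = 35.5.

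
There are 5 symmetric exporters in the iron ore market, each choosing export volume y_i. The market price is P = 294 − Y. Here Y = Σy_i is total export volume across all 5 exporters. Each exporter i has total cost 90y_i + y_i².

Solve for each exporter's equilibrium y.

25.5

A representative exporter's profit is π_i = y_i(294 − Y) − 90y_i − y_i², with Y = y_i + Σ_{j≠i} y_j.
First-order condition: 204 − 4y_i − Σ_{j≠i} y_j = 0.
In a symmetric equilibrium every exporter chooses the same y, so Σ_{j≠i} y_j = 4y. The condition becomes 204 − 8y = 0, giving y = 204/8 = 25.5.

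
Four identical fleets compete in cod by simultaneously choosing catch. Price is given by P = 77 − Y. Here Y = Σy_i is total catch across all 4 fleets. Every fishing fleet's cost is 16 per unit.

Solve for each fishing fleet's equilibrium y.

A representative fishing fleet's profit is π_i = y_i(77 − Y) − 16y_i, with Y = y_i + Σ_{j≠i} y_j.
First-order condition: 61 − 2y_i − Σ_{j≠i} y_j = 0.
Imposing symmetry (y_j = y for all j) turns Σ_{j≠i} y_j into 3y, so 61 = 5y and y = 12.2.

12.2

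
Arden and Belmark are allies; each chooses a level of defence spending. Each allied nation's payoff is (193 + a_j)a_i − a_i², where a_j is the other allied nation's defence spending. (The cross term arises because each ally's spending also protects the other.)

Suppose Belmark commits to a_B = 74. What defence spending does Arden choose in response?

133.5

Arden's payoff is (193 + a_B)a_A − a_A².
∂π/∂a_A = 193 + a_B − 2a_A = 0, so a_A = 96.5 + 0.5a_B.
At a_B = 74: a_A = 96.5 + 0.5·74 = 133.5.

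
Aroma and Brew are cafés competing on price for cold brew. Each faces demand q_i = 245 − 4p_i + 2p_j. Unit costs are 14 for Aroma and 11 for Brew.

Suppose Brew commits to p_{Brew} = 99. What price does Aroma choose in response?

62.375

Aroma's profit: π = (p_{Aroma} − 14)(245 − 4p_{Aroma} + 2p_{Brew}).
∂π/∂p_{Aroma} = 301 − 8p_{Aroma} + 2p_{Brew} = 0 ⇒ p_{Aroma} = 37.625 + 0.25p_{Brew}.
At p_{Brew} = 99: p_{Aroma} = 37.625 + 0.25·99 = 62.375.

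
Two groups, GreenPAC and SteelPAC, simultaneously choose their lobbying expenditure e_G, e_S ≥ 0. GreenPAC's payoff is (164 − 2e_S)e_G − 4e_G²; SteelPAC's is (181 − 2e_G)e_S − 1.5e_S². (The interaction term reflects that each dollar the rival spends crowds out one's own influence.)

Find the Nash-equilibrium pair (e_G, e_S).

Expanding GreenPAC's payoff: 164e_G − 2e_Se_G − 4e_G².
∂π/∂e_G = 164 − 2e_S − 8e_G = 0, so e_G = 20.5 − 0.25e_S.
Likewise for SteelPAC: e_S = 181/3 − (2/3)e_G.
Solving the two reaction functions simultaneously: (1 − (−0.25)(−2/3))e_G = 20.5 − 0.25·(181/3), so (5/6)e_G = 65/12 and e_G = 6.5.
Then e_S = 181/3 − (2/3)·6.5 = 56.

6.5, 56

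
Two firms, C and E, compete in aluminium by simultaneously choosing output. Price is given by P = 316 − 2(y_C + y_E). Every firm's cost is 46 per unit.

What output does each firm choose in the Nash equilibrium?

45

Firm C's profit: π = y_C(316 − 2(y_C + y_E)) − 46y_C.
∂π/∂y_C = 270 − 4y_C − 2y_E = 0, so y_C = 67.5 − 0.5y_E.
The game is symmetric, so in equilibrium y_E = y_C: the reaction function gives 1.5y_C = 67.5, hence y_C = 45.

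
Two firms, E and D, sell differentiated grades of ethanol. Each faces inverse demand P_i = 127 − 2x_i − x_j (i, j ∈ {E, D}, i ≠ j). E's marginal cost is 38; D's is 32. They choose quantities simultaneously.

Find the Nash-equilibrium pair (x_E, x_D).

17.4, 19.4

Firm E's profit: π = x_E(127 − 2x_E − x_D) − 38x_E.
∂π/∂x_E = 89 − 4x_E − x_D = 0 ⇒ x_E = 22.25 − 0.25x_D.
Similarly x_D = 23.75 − 0.25x_E.
Solving the two reaction functions simultaneously: (1 − (−0.25)(−0.25))x_E = 22.25 − 0.25·23.75, so 0.9375x_E = 16.3125 and x_E = 17.4.
Then x_D = 23.75 − 0.25·17.4 = 19.4.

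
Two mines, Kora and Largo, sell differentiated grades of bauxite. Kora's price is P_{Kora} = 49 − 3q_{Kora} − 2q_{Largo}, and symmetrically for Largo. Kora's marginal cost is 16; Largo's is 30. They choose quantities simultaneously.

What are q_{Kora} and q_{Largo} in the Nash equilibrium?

Mine Kora's profit: π = q_{Kora}(49 − 3q_{Kora} − 2q_{Largo}) − 16q_{Kora}.
∂π/∂q_{Kora} = 33 − 6q_{Kora} − 2q_{Largo} = 0 ⇒ q_{Kora} = 5.5 − (1/3)q_{Largo}.
Similarly q_{Largo} = 19/6 − (1/3)q_{Kora}.
Solving the two reaction functions simultaneously: (1 − (−1/3)(−1/3))q_{Kora} = 5.5 − (1/3)·(19/6), so (8/9)q_{Kora} = 40/9 and q_{Kora} = 5.
Then q_{Largo} = 19/6 − (1/3)·5 = 1.5.

5, 1.5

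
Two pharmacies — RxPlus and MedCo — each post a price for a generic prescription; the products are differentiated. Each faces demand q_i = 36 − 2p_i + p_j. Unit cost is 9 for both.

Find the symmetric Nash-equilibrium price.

18

RxPlus's profit: π = (p_{RxPlus} − 9)(36 − 2p_{RxPlus} + p_{MedCo}).
∂π/∂p_{RxPlus} = 54 − 4p_{RxPlus} + p_{MedCo} = 0 ⇒ p_{RxPlus} = 13.5 + 0.25p_{MedCo}.
The game is symmetric, so in equilibrium p_{MedCo} = p_{RxPlus}: the reaction function gives 0.75p_{RxPlus} = 13.5, hence p_{RxPlus} = 18.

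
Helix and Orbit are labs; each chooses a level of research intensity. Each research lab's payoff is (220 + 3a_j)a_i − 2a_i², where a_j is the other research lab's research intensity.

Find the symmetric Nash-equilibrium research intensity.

Helix's payoff is (220 + 3a_O)a_H − 2a_H².
∂π/∂a_H = 220 + 3a_O − 4a_H = 0, so a_H = 55 + 0.75a_O.
By symmetry a_O = a_H; substituting into the reaction function, 0.25a_H = 55 and a_H = 220.

220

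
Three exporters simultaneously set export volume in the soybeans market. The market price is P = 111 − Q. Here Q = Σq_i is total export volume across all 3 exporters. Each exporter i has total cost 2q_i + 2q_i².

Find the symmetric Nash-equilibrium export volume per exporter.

13.625

A representative exporter's profit is π_i = q_i(111 − Q) − 2q_i − 2q_i², with Q = q_i + Σ_{j≠i} q_j.
First-order condition: 109 − 6q_i − Σ_{j≠i} q_j = 0.
With identical exporters, set every q_j = q: then 109 − 6q − 2q = 0, i.e. q = 109/8 = 13.625.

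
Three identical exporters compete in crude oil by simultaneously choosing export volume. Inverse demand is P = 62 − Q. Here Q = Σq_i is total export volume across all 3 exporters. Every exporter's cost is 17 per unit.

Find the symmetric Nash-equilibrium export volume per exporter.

11.25

A representative exporter's profit is π_i = q_i(62 − Q) − 17q_i, with Q = q_i + Σ_{j≠i} q_j.
First-order condition: 45 − 2q_i − Σ_{j≠i} q_j = 0.
With identical exporters, set every q_j = q: then 45 − 2q − 2q = 0, i.e. q = 45/4 = 11.25.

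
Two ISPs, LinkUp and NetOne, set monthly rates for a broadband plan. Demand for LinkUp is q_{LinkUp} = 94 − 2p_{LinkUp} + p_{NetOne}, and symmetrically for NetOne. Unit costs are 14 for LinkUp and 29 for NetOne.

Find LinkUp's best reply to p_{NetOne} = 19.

35.25

LinkUp's profit: π = (p_{LinkUp} − 14)(94 − 2p_{LinkUp} + p_{NetOne}).
∂π/∂p_{LinkUp} = 122 − 4p_{LinkUp} + p_{NetOne} = 0 ⇒ p_{LinkUp} = 30.5 + 0.25p_{NetOne}.
At p_{NetOne} = 19: p_{LinkUp} = 30.5 + 0.25·19 = 35.25.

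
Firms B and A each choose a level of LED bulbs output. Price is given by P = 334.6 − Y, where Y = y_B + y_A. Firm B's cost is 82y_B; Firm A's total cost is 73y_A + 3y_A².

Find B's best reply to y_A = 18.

117.3

Firm B's profit: π = y_B(334.6 − (y_B + y_A)) − 82y_B.
∂π/∂y_B = 252.6 − 2y_B − y_A = 0, so y_B = 126.3 − 0.5y_A.
At y_A = 18: y_B = 126.3 − 0.5·18 = 117.3.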